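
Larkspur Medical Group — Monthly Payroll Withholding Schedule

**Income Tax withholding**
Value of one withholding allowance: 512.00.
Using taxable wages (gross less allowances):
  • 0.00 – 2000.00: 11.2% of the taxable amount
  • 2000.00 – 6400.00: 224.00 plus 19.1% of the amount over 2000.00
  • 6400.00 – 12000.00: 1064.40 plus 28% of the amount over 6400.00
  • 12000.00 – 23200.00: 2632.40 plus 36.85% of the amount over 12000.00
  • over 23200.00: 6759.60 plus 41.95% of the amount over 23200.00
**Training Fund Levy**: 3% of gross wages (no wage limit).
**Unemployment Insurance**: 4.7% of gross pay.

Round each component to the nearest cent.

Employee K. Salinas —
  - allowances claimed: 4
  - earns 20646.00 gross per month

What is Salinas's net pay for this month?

Income Tax: taxable = 20646.00 − 4×512.00 = 18598.00
  2632.40 + 36.85% × (18598.00 − 12000.00) = 2632.40 + 36.85% × 6598.00 = 5063.76
Training Fund Levy: 3% × 20646.00 = 619.38
Unemployment Insurance: 4.7% × 20646.00 = 970.36
Total withheld: 5063.76 + 619.38 + 970.36 = 6653.50
Net pay: 20646.00 − 6653.50 = 13992.50

13992.50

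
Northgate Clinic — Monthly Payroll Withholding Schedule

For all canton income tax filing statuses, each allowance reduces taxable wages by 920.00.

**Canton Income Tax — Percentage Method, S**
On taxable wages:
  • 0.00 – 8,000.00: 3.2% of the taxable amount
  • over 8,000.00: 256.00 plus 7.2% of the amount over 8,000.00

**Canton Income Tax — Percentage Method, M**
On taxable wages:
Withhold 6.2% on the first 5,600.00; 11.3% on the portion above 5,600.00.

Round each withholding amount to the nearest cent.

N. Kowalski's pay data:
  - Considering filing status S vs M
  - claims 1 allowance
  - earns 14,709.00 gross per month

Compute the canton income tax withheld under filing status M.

1,272.56

Canton Income Tax (M): taxable = 14,709.00 − 1×920.00 = 13,789.00
  347.20 + 11.3% × (13,789.00 − 5,600.00) = 347.20 + 11.3% × 8,189.00 = 1,272.56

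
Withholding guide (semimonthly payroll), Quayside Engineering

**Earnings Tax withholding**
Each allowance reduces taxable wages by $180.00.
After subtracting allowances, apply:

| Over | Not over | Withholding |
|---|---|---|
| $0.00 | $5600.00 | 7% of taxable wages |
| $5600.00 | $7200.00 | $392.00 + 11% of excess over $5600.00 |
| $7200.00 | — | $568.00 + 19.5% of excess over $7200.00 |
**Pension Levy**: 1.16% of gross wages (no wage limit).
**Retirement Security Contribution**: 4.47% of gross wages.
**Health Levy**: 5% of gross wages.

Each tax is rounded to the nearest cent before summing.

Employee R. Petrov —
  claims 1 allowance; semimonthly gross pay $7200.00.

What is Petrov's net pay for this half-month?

$5886.44

Earnings Tax: taxable = $7200.00 − 1×$180.00 = $7020.00
  $392.00 + 11% × ($7020.00 − $5600.00) = $392.00 + 11% × $1420.00 = $548.20
Pension Levy: 1.16% × $7200.00 = $83.52
Retirement Security Contribution: 4.47% × $7200.00 = $321.84
Health Levy: 5% × $7200.00 = $360.00
Total withheld: $548.20 + $83.52 + $321.84 + $360.00 = $1313.56
Net pay: $7200.00 − $1313.56 = $5886.44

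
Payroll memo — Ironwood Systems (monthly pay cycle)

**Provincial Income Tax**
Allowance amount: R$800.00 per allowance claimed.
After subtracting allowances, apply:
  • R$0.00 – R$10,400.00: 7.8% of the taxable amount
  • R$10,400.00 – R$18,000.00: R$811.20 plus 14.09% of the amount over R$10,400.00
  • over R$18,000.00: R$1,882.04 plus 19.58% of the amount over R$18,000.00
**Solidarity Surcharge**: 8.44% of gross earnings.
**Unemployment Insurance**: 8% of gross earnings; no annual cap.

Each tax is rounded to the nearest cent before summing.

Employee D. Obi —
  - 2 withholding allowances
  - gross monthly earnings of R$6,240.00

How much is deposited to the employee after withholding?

Provincial Income Tax: taxable = R$6,240.00 − 2×R$800.00 = R$4,640.00
  7.8% × R$4,640.00 = R$361.92
Solidarity Surcharge: 8.44% × R$6,240.00 = R$526.66
Unemployment Insurance: 8% × R$6,240.00 = R$499.20
Total withheld: R$361.92 + R$526.66 + R$499.20 = R$1,387.78
Net pay: R$6,240.00 − R$1,387.78 = R$4,852.22

R$4,852.22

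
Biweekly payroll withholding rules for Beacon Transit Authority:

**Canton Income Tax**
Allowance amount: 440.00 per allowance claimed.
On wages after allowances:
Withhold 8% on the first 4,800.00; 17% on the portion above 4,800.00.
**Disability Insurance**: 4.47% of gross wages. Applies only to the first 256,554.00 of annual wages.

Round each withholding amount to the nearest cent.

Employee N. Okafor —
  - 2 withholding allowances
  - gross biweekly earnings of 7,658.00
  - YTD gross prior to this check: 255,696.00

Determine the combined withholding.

Canton Income Tax: taxable = 7,658.00 − 2×440.00 = 6,778.00
  384.00 + 17% × (6,778.00 − 4,800.00) = 384.00 + 17% × 1,978.00 = 720.26
Disability Insurance: cap 256,554.00 − YTD 255,696.00 = 858.00 subject; 4.47% × 858.00 = 38.35
Total: 720.26 + 38.35 = 758.61

758.61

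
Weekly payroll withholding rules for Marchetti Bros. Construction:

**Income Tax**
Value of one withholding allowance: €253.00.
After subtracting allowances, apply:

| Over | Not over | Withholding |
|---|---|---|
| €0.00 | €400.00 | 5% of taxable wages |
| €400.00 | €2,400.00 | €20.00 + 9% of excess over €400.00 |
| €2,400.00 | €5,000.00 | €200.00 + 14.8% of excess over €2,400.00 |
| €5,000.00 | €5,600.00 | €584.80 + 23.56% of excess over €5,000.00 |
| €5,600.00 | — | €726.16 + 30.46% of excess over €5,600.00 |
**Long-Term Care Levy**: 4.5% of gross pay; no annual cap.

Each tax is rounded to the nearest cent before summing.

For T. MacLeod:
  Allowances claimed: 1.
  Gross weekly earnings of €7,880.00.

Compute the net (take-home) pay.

€6,181.82

Income Tax: taxable = €7,880.00 − 1×€253.00 = €7,627.00
  €726.16 + 30.46% × (€7,627.00 − €5,600.00) = €726.16 + 30.46% × €2,027.00 = €1,343.58
Long-Term Care Levy: 4.5% × €7,880.00 = €354.60
Total withheld: €1,343.58 + €354.60 = €1,698.18
Net pay: €7,880.00 − €1,698.18 = €6,181.82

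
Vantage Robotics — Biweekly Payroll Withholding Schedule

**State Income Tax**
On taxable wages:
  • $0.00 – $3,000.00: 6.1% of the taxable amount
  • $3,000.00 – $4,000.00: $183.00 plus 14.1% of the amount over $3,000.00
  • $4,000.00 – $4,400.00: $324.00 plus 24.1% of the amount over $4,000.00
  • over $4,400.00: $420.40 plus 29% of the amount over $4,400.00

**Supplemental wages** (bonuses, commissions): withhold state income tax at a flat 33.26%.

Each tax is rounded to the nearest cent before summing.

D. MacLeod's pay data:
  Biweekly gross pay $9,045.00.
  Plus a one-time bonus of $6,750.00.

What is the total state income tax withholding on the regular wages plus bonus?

State Income Tax: taxable = $9,045.00
  $420.40 + 29% × ($9,045.00 − $4,400.00) = $420.40 + 29% × $4,645.00 = $1,767.45
Supplemental (33.26% flat on bonus): 33.26% × $6,750.00 = $2,245.05
Total state income tax: $1,767.45 + $2,245.05 = $4,012.50

$4,012.50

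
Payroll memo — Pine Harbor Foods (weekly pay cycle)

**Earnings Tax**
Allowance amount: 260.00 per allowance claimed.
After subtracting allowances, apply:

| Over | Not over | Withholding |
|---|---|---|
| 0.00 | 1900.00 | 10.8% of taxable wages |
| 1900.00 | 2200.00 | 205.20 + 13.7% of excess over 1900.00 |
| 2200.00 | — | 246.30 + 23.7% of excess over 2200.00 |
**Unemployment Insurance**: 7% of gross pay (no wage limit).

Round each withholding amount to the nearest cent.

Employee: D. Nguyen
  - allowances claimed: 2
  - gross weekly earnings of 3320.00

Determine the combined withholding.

620.90

Earnings Tax: taxable = 3320.00 − 2×260.00 = 2800.00
  246.30 + 23.7% × (2800.00 − 2200.00) = 246.30 + 23.7% × 600.00 = 388.50
Unemployment Insurance: 7% × 3320.00 = 232.40
Total: 388.50 + 232.40 = 620.90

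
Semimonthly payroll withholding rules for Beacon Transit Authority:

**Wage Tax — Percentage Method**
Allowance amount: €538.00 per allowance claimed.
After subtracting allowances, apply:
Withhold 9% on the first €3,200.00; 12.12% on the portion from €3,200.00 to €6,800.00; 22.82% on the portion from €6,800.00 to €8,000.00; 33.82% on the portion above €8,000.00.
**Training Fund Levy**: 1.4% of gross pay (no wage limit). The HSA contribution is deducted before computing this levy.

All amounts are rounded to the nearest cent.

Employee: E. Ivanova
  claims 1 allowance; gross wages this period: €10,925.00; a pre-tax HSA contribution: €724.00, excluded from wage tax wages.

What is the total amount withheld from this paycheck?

Wage Tax: taxable = €10,925.00 − €724.00 − 1×€538.00 = €9,663.00
  €998.16 + 33.82% × (€9,663.00 − €8,000.00) = €998.16 + 33.82% × €1,663.00 = €1,560.59
Training Fund Levy: 1.4% × €10,201.00 = €142.81
Total: €1,560.59 + €142.81 = €1,703.40

€1,703.40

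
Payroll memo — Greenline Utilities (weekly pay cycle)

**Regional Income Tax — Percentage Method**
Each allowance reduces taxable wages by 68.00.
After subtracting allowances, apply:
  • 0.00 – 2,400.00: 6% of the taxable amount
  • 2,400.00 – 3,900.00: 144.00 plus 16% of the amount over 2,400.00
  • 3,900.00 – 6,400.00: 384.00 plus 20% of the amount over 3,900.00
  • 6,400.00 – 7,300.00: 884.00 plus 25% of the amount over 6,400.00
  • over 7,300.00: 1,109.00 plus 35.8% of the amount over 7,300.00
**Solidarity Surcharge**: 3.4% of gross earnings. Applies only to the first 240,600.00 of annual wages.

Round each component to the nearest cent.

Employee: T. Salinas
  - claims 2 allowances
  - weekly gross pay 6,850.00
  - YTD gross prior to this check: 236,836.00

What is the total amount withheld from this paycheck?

Regional Income Tax: taxable = 6,850.00 − 2×68.00 = 6,714.00
  884.00 + 25% × (6,714.00 − 6,400.00) = 884.00 + 25% × 314.00 = 962.50
Solidarity Surcharge: cap 240,600.00 − YTD 236,836.00 = 3,764.00 subject; 3.4% × 3,764.00 = 127.98
Total: 962.50 + 127.98 = 1,090.48

1,090.48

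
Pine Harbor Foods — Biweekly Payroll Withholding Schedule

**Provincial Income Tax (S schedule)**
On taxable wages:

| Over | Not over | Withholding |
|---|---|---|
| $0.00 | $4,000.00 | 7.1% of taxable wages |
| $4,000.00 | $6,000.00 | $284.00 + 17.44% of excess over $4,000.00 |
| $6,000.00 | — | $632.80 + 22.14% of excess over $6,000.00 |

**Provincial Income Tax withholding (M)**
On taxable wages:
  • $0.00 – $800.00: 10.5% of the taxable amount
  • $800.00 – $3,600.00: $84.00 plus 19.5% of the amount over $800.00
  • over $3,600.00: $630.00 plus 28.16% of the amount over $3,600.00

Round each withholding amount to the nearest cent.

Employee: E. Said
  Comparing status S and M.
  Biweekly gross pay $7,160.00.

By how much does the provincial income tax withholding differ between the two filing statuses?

Provincial Income Tax (S): taxable = $7,160.00
  $632.80 + 22.14% × ($7,160.00 − $6,000.00) = $632.80 + 22.14% × $1,160.00 = $889.62
Provincial Income Tax (M): taxable = $7,160.00
  $630.00 + 28.16% × ($7,160.00 − $3,600.00) = $630.00 + 28.16% × $3,560.00 = $1,632.50
Difference: |$889.62 − $1,632.50| = $742.88 (higher under M)

$742.88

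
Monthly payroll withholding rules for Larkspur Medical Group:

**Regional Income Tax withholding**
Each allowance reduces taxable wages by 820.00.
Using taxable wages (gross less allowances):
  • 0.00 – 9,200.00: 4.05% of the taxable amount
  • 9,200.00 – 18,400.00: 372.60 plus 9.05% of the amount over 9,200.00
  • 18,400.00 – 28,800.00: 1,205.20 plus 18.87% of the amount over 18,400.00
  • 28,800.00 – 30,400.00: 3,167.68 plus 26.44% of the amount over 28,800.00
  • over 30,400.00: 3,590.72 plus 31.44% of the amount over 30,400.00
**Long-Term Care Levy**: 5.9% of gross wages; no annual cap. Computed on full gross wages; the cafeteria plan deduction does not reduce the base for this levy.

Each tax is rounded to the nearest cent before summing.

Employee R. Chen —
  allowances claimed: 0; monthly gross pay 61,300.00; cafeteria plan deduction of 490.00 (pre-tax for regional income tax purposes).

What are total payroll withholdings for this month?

16,768.32

Regional Income Tax: taxable = 61,300.00 − 490.00 = 60,810.00
  3,590.72 + 31.44% × (60,810.00 − 30,400.00) = 3,590.72 + 31.44% × 30,410.00 = 13,151.62
Long-Term Care Levy: 5.9% × 61,300.00 = 3,616.70
Total: 13,151.62 + 3,616.70 = 16,768.32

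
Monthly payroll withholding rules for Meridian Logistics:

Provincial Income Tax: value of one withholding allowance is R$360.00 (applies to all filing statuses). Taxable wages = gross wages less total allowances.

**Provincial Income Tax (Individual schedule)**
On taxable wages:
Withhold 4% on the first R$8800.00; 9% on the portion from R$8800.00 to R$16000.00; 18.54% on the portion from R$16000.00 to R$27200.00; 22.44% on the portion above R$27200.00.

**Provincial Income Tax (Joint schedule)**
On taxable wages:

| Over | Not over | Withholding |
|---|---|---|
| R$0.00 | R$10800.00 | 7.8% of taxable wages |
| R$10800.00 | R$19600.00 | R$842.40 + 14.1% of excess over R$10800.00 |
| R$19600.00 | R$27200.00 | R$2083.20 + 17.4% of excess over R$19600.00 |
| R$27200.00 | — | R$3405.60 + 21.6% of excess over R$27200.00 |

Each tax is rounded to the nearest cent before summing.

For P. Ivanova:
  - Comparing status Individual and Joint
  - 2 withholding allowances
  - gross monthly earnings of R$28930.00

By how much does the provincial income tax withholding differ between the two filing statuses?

R$320.64

Provincial Income Tax (Individual): taxable = R$28930.00 − 2×R$360.00 = R$28210.00
  R$3076.48 + 22.44% × (R$28210.00 − R$27200.00) = R$3076.48 + 22.44% × R$1010.00 = R$3303.12
Provincial Income Tax (Joint): taxable = R$28930.00 − 2×R$360.00 = R$28210.00
  R$3405.60 + 21.6% × (R$28210.00 − R$27200.00) = R$3405.60 + 21.6% × R$1010.00 = R$3623.76
Difference: |R$3303.12 − R$3623.76| = R$320.64 (higher under Joint)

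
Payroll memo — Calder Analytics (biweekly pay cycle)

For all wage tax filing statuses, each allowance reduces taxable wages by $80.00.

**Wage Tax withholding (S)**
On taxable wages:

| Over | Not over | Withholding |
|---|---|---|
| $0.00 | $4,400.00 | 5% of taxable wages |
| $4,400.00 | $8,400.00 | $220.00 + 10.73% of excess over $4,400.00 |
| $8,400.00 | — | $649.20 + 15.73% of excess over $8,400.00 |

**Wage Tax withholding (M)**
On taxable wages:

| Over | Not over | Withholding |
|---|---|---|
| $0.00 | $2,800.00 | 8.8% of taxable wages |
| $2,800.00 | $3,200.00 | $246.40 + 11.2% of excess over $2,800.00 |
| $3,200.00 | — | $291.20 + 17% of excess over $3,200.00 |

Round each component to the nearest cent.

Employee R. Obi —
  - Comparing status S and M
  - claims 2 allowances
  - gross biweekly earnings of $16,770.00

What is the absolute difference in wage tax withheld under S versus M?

Wage Tax (S): taxable = $16,770.00 − 2×$80.00 = $16,610.00
  $649.20 + 15.73% × ($16,610.00 − $8,400.00) = $649.20 + 15.73% × $8,210.00 = $1,940.63
Wage Tax (M): taxable = $16,770.00 − 2×$80.00 = $16,610.00
  $291.20 + 17% × ($16,610.00 − $3,200.00) = $291.20 + 17% × $13,410.00 = $2,570.90
Difference: |$1,940.63 − $2,570.90| = $630.27 (higher under M)

$630.27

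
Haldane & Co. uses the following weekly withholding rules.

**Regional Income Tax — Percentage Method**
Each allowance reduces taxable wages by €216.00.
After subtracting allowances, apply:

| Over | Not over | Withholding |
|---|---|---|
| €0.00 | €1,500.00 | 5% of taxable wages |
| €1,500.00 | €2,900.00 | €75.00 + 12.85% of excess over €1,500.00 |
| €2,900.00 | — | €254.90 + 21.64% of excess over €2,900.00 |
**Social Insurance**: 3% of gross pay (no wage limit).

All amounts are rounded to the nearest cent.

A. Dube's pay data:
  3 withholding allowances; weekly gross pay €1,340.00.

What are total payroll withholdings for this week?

Regional Income Tax: taxable = €1,340.00 − 3×€216.00 = €692.00
  5% × €692.00 = €34.60
Social Insurance: 3% × €1,340.00 = €40.20
Total: €34.60 + €40.20 = €74.80

€74.80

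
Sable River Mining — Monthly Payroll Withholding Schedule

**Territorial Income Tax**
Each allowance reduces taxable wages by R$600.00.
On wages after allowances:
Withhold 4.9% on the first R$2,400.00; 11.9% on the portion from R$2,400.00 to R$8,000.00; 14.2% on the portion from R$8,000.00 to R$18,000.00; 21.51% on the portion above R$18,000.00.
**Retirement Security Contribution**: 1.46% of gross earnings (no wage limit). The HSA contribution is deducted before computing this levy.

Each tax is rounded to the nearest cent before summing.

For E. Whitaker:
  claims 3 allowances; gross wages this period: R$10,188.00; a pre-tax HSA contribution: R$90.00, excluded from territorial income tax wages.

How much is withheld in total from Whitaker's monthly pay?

Territorial Income Tax: taxable = R$10,188.00 − R$90.00 − 3×R$600.00 = R$8,298.00
  R$784.00 + 14.2% × (R$8,298.00 − R$8,000.00) = R$784.00 + 14.2% × R$298.00 = R$826.32
Retirement Security Contribution: 1.46% × R$10,098.00 = R$147.43
Total: R$826.32 + R$147.43 = R$973.75

R$973.75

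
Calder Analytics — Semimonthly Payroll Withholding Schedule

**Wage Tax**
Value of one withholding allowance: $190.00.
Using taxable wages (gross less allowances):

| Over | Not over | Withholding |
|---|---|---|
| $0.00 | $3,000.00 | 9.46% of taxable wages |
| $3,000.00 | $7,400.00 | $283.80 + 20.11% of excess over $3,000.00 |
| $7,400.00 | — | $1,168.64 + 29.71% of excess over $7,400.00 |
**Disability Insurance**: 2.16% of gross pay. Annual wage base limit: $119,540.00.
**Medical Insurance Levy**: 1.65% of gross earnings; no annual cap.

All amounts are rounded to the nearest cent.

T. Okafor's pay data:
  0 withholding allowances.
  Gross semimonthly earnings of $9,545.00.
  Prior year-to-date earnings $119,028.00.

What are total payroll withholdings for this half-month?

$1,974.47

Wage Tax: taxable = $9,545.00
  $1,168.64 + 29.71% × ($9,545.00 − $7,400.00) = $1,168.64 + 29.71% × $2,145.00 = $1,805.92
Disability Insurance: cap $119,540.00 − YTD $119,028.00 = $512.00 subject; 2.16% × $512.00 = $11.06
Medical Insurance Levy: 1.65% × $9,545.00 = $157.49
Total: $1,805.92 + $11.06 + $157.49 = $1,974.47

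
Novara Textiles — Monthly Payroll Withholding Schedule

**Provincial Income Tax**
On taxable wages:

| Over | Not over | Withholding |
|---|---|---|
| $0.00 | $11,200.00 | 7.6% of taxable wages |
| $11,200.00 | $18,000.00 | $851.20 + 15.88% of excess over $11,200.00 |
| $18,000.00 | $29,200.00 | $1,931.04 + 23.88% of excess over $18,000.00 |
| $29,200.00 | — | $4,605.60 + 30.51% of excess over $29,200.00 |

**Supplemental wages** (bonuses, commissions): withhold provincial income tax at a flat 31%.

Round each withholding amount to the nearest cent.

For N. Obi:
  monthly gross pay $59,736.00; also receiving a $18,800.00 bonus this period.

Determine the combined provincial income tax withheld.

Provincial Income Tax: taxable = $59,736.00
  $4,605.60 + 30.51% × ($59,736.00 − $29,200.00) = $4,605.60 + 30.51% × $30,536.00 = $13,922.13
Supplemental (31% flat on bonus): 31% × $18,800.00 = $5,828.00
Total provincial income tax: $13,922.13 + $5,828.00 = $19,750.13

$19,750.13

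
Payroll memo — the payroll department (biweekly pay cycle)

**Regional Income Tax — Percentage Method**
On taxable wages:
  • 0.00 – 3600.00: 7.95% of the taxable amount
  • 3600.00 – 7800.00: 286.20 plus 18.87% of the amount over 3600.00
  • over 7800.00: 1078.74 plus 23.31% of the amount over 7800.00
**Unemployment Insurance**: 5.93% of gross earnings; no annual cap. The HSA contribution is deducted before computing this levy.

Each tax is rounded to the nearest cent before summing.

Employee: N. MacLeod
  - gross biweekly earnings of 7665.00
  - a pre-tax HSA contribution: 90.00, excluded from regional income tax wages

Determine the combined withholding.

1485.48

Regional Income Tax: taxable = 7665.00 − 90.00 = 7575.00
  286.20 + 18.87% × (7575.00 − 3600.00) = 286.20 + 18.87% × 3975.00 = 1036.28
Unemployment Insurance: 5.93% × 7575.00 = 449.20
Total: 1036.28 + 449.20 = 1485.48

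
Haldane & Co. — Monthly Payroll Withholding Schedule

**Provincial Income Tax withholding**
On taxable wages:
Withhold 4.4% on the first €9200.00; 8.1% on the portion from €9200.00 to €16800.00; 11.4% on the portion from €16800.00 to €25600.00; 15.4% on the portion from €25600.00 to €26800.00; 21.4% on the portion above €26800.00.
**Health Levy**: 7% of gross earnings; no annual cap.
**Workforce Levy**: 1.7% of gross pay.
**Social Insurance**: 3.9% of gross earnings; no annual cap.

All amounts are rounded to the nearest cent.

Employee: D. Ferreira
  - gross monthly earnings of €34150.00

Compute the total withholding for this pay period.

€8084.20

Provincial Income Tax: taxable = €34150.00
  €2208.40 + 21.4% × (€34150.00 − €26800.00) = €2208.40 + 21.4% × €7350.00 = €3781.30
Health Levy: 7% × €34150.00 = €2390.50
Workforce Levy: 1.7% × €34150.00 = €580.55
Social Insurance: 3.9% × €34150.00 = €1331.85
Total: €3781.30 + €2390.50 + €580.55 + €1331.85 = €8084.20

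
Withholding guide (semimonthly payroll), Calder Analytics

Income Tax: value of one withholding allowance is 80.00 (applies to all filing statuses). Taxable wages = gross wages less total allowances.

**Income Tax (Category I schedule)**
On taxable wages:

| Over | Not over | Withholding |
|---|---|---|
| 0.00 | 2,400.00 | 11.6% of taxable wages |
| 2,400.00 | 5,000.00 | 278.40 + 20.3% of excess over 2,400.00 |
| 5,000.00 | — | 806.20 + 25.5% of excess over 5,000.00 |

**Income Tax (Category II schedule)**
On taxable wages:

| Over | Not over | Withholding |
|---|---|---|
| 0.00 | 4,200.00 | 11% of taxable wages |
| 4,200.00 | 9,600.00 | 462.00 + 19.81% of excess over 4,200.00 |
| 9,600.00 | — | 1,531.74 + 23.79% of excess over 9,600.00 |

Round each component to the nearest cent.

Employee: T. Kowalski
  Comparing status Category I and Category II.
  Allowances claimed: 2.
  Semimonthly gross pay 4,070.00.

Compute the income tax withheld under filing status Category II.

430.10

Income Tax (Category II): taxable = 4,070.00 − 2×80.00 = 3,910.00
  11% × 3,910.00 = 430.10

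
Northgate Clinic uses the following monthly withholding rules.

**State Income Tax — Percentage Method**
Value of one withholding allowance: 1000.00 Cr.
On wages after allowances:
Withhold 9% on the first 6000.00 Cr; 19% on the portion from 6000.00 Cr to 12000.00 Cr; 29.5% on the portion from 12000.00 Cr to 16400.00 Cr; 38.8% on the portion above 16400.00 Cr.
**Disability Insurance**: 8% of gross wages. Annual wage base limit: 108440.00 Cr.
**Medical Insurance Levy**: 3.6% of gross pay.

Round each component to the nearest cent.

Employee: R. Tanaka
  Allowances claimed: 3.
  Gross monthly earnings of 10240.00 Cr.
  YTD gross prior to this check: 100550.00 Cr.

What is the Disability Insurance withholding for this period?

Disability Insurance: cap 108440.00 Cr − YTD 100550.00 Cr = 7890.00 Cr subject; 8% × 7890.00 Cr = 631.20 Cr

631.20 Cr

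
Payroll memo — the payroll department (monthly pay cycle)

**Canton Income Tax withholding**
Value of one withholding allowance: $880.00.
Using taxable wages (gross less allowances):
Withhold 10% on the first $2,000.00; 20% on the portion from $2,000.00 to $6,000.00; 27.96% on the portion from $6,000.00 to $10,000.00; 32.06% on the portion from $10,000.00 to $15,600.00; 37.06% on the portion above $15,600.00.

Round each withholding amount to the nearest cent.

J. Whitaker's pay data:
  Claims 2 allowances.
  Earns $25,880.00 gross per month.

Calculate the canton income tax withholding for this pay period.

Canton Income Tax: taxable = $25,880.00 − 2×$880.00 = $24,120.00
  $3,913.76 + 37.06% × ($24,120.00 − $15,600.00) = $3,913.76 + 37.06% × $8,520.00 = $7,071.27

$7,071.27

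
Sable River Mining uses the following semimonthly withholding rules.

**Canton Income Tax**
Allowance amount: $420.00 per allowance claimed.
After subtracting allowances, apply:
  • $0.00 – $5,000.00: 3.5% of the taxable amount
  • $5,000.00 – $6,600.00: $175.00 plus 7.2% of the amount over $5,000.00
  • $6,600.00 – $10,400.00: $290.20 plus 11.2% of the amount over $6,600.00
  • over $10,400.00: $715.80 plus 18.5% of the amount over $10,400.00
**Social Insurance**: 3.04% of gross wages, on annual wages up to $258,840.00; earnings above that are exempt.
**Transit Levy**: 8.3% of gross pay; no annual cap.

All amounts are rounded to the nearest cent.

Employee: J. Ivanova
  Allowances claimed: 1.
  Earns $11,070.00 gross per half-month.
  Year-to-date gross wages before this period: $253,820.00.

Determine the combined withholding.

$1,833.47

Canton Income Tax: taxable = $11,070.00 − 1×$420.00 = $10,650.00
  $715.80 + 18.5% × ($10,650.00 − $10,400.00) = $715.80 + 18.5% × $250.00 = $762.05
Social Insurance: cap $258,840.00 − YTD $253,820.00 = $5,020.00 subject; 3.04% × $5,020.00 = $152.61
Transit Levy: 8.3% × $11,070.00 = $918.81
Total: $762.05 + $152.61 + $918.81 = $1,833.47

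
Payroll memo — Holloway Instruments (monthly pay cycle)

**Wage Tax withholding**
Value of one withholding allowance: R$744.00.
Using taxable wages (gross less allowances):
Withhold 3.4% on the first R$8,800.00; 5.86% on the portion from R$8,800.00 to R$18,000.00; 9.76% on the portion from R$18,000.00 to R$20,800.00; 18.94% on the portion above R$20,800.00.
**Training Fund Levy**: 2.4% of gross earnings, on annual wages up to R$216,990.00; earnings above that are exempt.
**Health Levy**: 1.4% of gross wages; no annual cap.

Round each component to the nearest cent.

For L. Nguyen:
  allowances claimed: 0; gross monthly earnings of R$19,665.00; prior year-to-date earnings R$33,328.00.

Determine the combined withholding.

Wage Tax: taxable = R$19,665.00
  R$838.32 + 9.76% × (R$19,665.00 − R$18,000.00) = R$838.32 + 9.76% × R$1,665.00 = R$1,000.82
Training Fund Levy: 2.4% × R$19,665.00 = R$471.96
Health Levy: 1.4% × R$19,665.00 = R$275.31
Total: R$1,000.82 + R$471.96 + R$275.31 = R$1,748.09

R$1,748.09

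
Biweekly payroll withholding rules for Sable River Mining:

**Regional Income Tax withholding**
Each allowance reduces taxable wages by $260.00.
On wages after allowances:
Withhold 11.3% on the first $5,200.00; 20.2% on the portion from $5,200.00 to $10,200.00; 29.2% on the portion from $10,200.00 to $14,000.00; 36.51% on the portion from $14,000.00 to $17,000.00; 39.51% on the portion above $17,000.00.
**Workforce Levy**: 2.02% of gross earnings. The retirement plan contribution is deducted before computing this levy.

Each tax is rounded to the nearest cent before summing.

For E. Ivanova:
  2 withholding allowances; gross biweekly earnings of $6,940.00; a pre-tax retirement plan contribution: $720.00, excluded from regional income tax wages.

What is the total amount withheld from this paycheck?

Regional Income Tax: taxable = $6,940.00 − $720.00 − 2×$260.00 = $5,700.00
  $587.60 + 20.2% × ($5,700.00 − $5,200.00) = $587.60 + 20.2% × $500.00 = $688.60
Workforce Levy: 2.02% × $6,220.00 = $125.64
Total: $688.60 + $125.64 = $814.24

$814.24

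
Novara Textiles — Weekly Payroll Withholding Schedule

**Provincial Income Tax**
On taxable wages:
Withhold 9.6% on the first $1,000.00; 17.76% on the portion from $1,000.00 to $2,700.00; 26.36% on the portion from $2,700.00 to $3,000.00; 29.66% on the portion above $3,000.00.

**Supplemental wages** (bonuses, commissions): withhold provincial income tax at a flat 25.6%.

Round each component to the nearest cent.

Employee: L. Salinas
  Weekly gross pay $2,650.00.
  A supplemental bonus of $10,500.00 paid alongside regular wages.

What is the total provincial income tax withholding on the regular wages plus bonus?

$3,077.04

Provincial Income Tax: taxable = $2,650.00
  $96.00 + 17.76% × ($2,650.00 − $1,000.00) = $96.00 + 17.76% × $1,650.00 = $389.04
Supplemental (25.6% flat on bonus): 25.6% × $10,500.00 = $2,688.00
Total provincial income tax: $389.04 + $2,688.00 = $3,077.04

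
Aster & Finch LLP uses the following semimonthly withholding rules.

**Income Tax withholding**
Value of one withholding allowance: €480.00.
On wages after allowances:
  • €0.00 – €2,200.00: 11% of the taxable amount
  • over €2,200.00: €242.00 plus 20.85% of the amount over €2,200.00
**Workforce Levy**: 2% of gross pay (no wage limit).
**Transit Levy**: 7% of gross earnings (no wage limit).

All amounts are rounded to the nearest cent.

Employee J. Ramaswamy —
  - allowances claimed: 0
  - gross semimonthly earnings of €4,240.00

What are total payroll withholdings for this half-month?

€1,048.94

Income Tax: taxable = €4,240.00
  €242.00 + 20.85% × (€4,240.00 − €2,200.00) = €242.00 + 20.85% × €2,040.00 = €667.34
Workforce Levy: 2% × €4,240.00 = €84.80
Transit Levy: 7% × €4,240.00 = €296.80
Total: €667.34 + €84.80 + €296.80 = €1,048.94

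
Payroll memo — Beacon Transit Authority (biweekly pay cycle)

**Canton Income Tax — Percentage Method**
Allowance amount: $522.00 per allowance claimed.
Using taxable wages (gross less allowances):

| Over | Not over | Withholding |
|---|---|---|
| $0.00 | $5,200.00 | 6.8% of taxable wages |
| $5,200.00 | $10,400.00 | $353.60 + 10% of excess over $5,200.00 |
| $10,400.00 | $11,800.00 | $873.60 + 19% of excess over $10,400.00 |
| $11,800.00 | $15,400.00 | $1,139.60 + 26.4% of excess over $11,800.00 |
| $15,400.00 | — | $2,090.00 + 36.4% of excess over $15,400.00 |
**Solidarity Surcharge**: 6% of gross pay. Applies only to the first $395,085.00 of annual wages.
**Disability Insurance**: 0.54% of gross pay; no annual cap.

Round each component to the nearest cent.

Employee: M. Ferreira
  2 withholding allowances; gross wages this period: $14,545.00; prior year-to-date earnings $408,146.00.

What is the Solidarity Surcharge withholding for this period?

Solidarity Surcharge: YTD $408,146.00 ≥ cap $395,085.00 → $0.00

$0.00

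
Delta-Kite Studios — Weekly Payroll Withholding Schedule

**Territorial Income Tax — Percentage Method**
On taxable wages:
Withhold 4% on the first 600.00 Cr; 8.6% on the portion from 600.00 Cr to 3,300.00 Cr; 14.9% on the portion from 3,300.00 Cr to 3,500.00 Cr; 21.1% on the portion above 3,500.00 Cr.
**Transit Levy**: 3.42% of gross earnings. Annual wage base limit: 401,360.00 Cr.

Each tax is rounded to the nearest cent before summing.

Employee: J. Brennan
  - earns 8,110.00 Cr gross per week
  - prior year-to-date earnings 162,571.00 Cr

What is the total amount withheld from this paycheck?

Territorial Income Tax: taxable = 8,110.00 Cr
  286.00 Cr + 21.1% × (8,110.00 Cr − 3,500.00 Cr) = 286.00 Cr + 21.1% × 4,610.00 Cr = 1,258.71 Cr
Transit Levy: 3.42% × 8,110.00 Cr = 277.36 Cr
Total: 1,258.71 Cr + 277.36 Cr = 1,536.07 Cr

1,536.07 Cr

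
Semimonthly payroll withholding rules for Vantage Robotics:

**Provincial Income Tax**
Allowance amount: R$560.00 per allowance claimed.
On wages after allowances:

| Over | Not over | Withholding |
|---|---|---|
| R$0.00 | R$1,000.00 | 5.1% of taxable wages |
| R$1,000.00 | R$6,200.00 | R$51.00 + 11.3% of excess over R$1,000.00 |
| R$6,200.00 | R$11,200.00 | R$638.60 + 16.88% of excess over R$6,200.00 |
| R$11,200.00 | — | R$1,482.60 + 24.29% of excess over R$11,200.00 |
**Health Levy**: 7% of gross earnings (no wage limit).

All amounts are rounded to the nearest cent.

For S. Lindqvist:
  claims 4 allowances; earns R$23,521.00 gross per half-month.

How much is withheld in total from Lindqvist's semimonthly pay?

R$5,577.74

Provincial Income Tax: taxable = R$23,521.00 − 4×R$560.00 = R$21,281.00
  R$1,482.60 + 24.29% × (R$21,281.00 − R$11,200.00) = R$1,482.60 + 24.29% × R$10,081.00 = R$3,931.27
Health Levy: 7% × R$23,521.00 = R$1,646.47
Total: R$3,931.27 + R$1,646.47 = R$5,577.74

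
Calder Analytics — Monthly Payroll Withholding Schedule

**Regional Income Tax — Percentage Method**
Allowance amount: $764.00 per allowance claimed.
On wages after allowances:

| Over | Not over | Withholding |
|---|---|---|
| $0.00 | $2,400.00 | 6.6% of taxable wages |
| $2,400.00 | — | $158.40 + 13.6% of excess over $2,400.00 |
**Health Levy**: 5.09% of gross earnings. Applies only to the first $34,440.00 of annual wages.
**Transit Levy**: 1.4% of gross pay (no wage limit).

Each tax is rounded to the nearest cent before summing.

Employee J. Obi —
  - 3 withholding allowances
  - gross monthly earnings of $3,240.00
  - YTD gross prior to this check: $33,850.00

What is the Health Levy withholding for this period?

$30.03

Health Levy: cap $34,440.00 − YTD $33,850.00 = $590.00 subject; 5.09% × $590.00 = $30.03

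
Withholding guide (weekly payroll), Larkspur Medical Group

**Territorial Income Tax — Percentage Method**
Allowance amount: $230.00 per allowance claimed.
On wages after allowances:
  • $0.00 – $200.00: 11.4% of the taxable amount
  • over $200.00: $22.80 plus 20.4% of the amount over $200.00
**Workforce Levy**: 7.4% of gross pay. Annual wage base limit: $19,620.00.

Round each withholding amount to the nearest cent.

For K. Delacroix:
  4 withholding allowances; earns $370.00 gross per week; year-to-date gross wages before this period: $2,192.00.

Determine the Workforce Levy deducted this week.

Workforce Levy: 7.4% × $370.00 = $27.38

$27.38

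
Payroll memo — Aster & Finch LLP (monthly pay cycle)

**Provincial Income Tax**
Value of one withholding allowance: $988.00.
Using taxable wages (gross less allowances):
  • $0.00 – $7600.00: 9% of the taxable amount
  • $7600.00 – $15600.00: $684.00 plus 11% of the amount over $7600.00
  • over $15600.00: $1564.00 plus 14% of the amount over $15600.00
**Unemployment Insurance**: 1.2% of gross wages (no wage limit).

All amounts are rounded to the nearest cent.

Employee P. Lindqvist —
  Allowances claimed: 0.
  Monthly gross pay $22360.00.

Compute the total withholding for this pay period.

Provincial Income Tax: taxable = $22360.00
  $1564.00 + 14% × ($22360.00 − $15600.00) = $1564.00 + 14% × $6760.00 = $2510.40
Unemployment Insurance: 1.2% × $22360.00 = $268.32
Total: $2510.40 + $268.32 = $2778.72

$2778.72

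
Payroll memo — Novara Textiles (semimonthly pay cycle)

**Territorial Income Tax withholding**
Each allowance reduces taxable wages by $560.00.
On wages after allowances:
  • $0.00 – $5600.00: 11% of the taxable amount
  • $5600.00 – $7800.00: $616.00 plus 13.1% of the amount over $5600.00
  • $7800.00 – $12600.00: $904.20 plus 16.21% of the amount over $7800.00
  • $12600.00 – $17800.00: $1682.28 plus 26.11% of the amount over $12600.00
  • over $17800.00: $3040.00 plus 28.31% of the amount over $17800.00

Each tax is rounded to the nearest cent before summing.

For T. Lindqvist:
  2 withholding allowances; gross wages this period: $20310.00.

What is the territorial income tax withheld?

Territorial Income Tax: taxable = $20310.00 − 2×$560.00 = $19190.00
  $3040.00 + 28.31% × ($19190.00 − $17800.00) = $3040.00 + 28.31% × $1390.00 = $3433.51

$3433.51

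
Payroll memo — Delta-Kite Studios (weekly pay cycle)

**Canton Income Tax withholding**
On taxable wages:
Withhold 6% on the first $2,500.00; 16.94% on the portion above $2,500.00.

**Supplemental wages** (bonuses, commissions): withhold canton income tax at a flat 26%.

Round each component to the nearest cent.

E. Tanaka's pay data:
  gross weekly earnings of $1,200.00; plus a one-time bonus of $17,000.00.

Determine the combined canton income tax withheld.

Canton Income Tax: taxable = $1,200.00
  6% × $1,200.00 = $72.00
Supplemental (26% flat on bonus): 26% × $17,000.00 = $4,420.00
Total canton income tax: $72.00 + $4,420.00 = $4,492.00

$4,492.00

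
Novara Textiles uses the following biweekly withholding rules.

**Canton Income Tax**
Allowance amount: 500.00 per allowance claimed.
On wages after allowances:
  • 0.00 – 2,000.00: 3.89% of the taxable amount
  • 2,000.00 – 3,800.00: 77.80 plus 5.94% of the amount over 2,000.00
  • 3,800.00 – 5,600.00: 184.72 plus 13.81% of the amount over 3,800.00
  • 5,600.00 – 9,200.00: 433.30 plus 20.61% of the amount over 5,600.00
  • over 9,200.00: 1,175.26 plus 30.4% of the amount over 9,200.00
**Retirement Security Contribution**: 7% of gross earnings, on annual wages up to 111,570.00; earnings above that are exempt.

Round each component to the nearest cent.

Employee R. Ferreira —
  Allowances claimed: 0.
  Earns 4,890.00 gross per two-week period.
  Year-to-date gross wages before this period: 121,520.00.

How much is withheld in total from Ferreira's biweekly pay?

Canton Income Tax: taxable = 4,890.00
  184.72 + 13.81% × (4,890.00 − 3,800.00) = 184.72 + 13.81% × 1,090.00 = 335.25
Retirement Security Contribution: YTD 121,520.00 ≥ cap 111,570.00 → 0.00
Total: 335.25 + 0.00 = 335.25

335.25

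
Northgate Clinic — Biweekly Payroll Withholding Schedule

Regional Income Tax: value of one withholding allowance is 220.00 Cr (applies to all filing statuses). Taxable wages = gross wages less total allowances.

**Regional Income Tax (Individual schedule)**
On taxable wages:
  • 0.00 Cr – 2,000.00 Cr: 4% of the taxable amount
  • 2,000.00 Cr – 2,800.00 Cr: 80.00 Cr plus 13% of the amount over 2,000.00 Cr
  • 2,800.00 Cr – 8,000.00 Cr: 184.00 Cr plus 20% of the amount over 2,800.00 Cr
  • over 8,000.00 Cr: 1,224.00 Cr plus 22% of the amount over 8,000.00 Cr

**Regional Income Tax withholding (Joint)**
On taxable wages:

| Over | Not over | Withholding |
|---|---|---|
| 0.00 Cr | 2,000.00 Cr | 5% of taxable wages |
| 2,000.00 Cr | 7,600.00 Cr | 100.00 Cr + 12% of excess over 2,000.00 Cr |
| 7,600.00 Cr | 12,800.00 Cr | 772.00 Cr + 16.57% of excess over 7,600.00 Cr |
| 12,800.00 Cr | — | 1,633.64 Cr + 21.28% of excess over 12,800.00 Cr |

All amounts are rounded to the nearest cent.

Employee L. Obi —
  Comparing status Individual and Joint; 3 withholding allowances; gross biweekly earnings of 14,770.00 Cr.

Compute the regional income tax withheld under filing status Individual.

2,568.20 Cr

Regional Income Tax (Individual): taxable = 14,770.00 Cr − 3×220.00 Cr = 14,110.00 Cr
  1,224.00 Cr + 22% × (14,110.00 Cr − 8,000.00 Cr) = 1,224.00 Cr + 22% × 6,110.00 Cr = 2,568.20 Cr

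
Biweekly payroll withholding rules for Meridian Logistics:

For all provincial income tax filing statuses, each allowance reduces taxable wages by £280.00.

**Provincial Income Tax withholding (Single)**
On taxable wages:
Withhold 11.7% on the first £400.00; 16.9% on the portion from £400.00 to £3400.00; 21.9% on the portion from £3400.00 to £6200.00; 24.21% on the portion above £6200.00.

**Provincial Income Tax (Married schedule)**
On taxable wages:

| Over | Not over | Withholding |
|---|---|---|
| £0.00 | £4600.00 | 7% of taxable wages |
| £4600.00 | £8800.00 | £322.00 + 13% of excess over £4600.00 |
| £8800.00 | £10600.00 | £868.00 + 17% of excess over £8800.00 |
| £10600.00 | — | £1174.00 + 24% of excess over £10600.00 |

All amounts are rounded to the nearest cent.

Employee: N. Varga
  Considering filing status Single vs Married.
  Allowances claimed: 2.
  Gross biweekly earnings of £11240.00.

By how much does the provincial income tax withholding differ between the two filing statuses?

Provincial Income Tax (Single): taxable = £11240.00 − 2×£280.00 = £10680.00
  £1167.00 + 24.21% × (£10680.00 − £6200.00) = £1167.00 + 24.21% × £4480.00 = £2251.61
Provincial Income Tax (Married): taxable = £11240.00 − 2×£280.00 = £10680.00
  £1174.00 + 24% × (£10680.00 − £10600.00) = £1174.00 + 24% × £80.00 = £1193.20
Difference: |£2251.61 − £1193.20| = £1058.41 (higher under Single)

£1058.41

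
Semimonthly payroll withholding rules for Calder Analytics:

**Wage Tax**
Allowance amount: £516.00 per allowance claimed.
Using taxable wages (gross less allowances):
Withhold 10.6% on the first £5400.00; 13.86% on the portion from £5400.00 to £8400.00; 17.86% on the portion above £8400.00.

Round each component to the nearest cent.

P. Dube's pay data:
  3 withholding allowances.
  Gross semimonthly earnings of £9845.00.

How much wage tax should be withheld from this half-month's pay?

Wage Tax: taxable = £9845.00 − 3×£516.00 = £8297.00
  £572.40 + 13.86% × (£8297.00 − £5400.00) = £572.40 + 13.86% × £2897.00 = £973.92

£973.92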